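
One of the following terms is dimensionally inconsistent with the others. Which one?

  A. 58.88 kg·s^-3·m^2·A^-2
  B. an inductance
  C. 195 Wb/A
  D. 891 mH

A.

Work out the base dimensions of each:
  A. kg·m²·s⁻³·A⁻²
  B. [inductance] = kg·m²·s⁻²·A⁻²
  C. Wb·A⁻¹ = V·s·A⁻¹ = kg·m²·s⁻²·A⁻²
  D. H = V·s·A⁻¹ = kg·m²·s⁻²·A⁻²
All reduce to kg·m²·s⁻²·A⁻² except A., which is kg·m²·s⁻³·A⁻².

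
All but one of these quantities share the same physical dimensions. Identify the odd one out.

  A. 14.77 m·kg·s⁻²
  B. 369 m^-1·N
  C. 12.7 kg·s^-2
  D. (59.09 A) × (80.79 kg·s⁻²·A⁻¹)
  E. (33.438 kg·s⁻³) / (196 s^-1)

Reduce each to base SI dimensions:
  A. kg·m·s⁻²
  B. N·m⁻¹ = kg·m·s⁻²·m⁻¹ = kg·s⁻²
  C. kg·s⁻²
  D. [A] · [kg·s⁻²·A⁻¹] = kg·s⁻²
  E. [kg·s⁻³] / [s⁻¹] = kg·s⁻²
All reduce to kg·s⁻² except A., which is kg·m·s⁻².

A.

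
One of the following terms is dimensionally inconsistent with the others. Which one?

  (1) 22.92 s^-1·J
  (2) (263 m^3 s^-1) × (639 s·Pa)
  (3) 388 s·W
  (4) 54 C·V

(1)

In SI base units:
  (1) J·s⁻¹ = N·m·s⁻¹ = kg·m²·s⁻³
  (2) [m³·s⁻¹] · [kg·m⁻¹·s⁻¹] = kg·m²·s⁻²
  (3) W·s = J·s⁻¹·s = kg·m²·s⁻²
  (4) C·V = s·A·J·C⁻¹ = kg·m²·s⁻²
All reduce to kg·m²·s⁻² except (1), which is kg·m²·s⁻³.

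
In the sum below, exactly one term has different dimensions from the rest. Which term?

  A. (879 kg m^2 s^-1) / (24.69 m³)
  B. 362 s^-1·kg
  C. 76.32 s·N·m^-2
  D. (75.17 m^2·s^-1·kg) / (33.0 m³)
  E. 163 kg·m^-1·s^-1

B.

Dimensions:
  A. [kg·m²·s⁻¹] / [m³] = kg·m⁻¹·s⁻¹
  B. kg·s⁻¹
  C. N·s·m⁻² = kg·m·s⁻²·s·m⁻² = kg·m⁻¹·s⁻¹
  D. [kg·m²·s⁻¹] / [m³] = kg·m⁻¹·s⁻¹
  E. kg·m⁻¹·s⁻¹
All reduce to kg·m⁻¹·s⁻¹ except B., which is kg·s⁻¹.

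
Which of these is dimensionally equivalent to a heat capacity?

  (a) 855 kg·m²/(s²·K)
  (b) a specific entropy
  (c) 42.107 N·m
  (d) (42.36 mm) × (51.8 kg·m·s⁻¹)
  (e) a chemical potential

(a)

Reference: [heat capacity] = kg·m²·s⁻²·K⁻¹.
Each option:
  (a) kg·m²·s⁻²·K⁻¹  ← same
  (b) [specific entropy] = m²·s⁻²·K⁻¹
  (c) N·m = kg·m·s⁻²·m = kg·m²·s⁻²
  (d) [m] · [kg·m·s⁻¹] = kg·m²·s⁻¹
  (e) [chemical potential] = kg·m²·s⁻²·mol⁻¹
Only (a) matches kg·m²·s⁻²·K⁻¹.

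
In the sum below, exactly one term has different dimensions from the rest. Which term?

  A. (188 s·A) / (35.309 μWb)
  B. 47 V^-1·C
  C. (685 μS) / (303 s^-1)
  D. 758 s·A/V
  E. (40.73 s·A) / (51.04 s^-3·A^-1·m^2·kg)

Reduce each to base SI dimensions:
  A. [s·A] / [kg·m²·s⁻²·A⁻¹] = kg⁻¹·m⁻²·s³·A²
  B. C·V⁻¹ = s·A·(J·C⁻¹)⁻¹ = kg⁻¹·m⁻²·s⁴·A²
  C. [kg⁻¹·m⁻²·s³·A²] / [s⁻¹] = kg⁻¹·m⁻²·s⁴·A²
  D. A·s·V⁻¹ = A·s·(J·C⁻¹)⁻¹ = kg⁻¹·m⁻²·s⁴·A²
  E. [s·A] / [kg·m²·s⁻³·A⁻¹] = kg⁻¹·m⁻²·s⁴·A²
All reduce to kg⁻¹·m⁻²·s⁴·A² except A., which is kg⁻¹·m⁻²·s³·A².

A.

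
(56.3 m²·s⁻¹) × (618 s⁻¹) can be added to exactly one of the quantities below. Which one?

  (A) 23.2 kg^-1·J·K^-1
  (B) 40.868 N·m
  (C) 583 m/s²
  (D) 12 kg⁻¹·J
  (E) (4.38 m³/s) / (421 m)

Reference: [m²·s⁻¹] · [s⁻¹] = m²·s⁻².
Each option:
  (A) J·kg⁻¹·K⁻¹ = N·m·kg⁻¹·K⁻¹ = m²·s⁻²·K⁻¹
  (B) N·m = kg·m·s⁻²·m = kg·m²·s⁻²
  (C) m·s⁻²
  (D) J·kg⁻¹ = N·m·kg⁻¹ = m²·s⁻²  ← same
  (E) [m³·s⁻¹] / [m] = m²·s⁻¹
Only (D) matches m²·s⁻².

(D)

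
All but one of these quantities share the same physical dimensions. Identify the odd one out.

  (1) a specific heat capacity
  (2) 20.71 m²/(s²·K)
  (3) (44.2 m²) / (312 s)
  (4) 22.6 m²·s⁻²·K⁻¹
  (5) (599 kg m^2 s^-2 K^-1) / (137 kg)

(3)

Expand each in SI base units:
  (1) [specific heat capacity] = m²·s⁻²·K⁻¹
  (2) m²·s⁻²·K⁻¹
  (3) [m²] / [s] = m²·s⁻¹
  (4) m²·s⁻²·K⁻¹
  (5) [kg·m²·s⁻²·K⁻¹] / [kg] = m²·s⁻²·K⁻¹
All reduce to m²·s⁻²·K⁻¹ except (3), which is m²·s⁻¹.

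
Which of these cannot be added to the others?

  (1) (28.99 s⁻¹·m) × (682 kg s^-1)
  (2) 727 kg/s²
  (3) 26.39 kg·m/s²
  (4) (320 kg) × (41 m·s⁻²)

Reduce each to base SI dimensions:
  (1) [m·s⁻¹] · [kg·s⁻¹] = kg·m·s⁻²
  (2) kg·s⁻²
  (3) kg·m·s⁻²
  (4) [kg] · [m·s⁻²] = kg·m·s⁻²
All reduce to kg·m·s⁻² except (2), which is kg·s⁻².

(2)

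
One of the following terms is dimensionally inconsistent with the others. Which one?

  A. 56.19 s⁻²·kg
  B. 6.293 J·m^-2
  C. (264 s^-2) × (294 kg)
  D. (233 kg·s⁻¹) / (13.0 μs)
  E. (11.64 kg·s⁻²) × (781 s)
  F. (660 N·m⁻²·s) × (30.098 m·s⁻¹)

Expand each in SI base units:
  A. kg·s⁻²
  B. J·m⁻² = N·m·m⁻² = kg·s⁻²
  C. [s⁻²] · [kg] = kg·s⁻²
  D. [kg·s⁻¹] / [s] = kg·s⁻²
  E. [kg·s⁻²] · [s] = kg·s⁻¹
  F. [kg·m⁻¹·s⁻¹] · [m·s⁻¹] = kg·s⁻²
All reduce to kg·s⁻² except E., which is kg·s⁻¹.

E.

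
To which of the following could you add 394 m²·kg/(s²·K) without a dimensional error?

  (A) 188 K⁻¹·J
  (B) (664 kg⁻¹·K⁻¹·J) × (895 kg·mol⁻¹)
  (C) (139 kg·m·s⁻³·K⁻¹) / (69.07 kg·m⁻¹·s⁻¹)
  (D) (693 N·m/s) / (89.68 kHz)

(A)

Reference: kg·m²·s⁻²·K⁻¹.
Each option:
  (A) J·K⁻¹ = N·m·K⁻¹ = kg·m²·s⁻²·K⁻¹  ← same
  (B) [m²·s⁻²·K⁻¹] · [kg·mol⁻¹] = kg·m²·s⁻²·K⁻¹·mol⁻¹
  (C) [kg·m·s⁻³·K⁻¹] / [kg·m⁻¹·s⁻¹] = m²·s⁻²·K⁻¹
  (D) [kg·m²·s⁻³] / [s⁻¹] = kg·m²·s⁻²
Only (A) matches kg·m²·s⁻²·K⁻¹.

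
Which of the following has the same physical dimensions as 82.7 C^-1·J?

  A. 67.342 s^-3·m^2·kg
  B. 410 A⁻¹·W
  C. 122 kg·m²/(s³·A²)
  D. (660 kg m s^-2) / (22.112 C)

B.

Reference: J·C⁻¹ = N·m·(s·A)⁻¹ = kg·m²·s⁻³·A⁻¹.
Each option:
  A. kg·m²·s⁻³
  B. W·A⁻¹ = J·s⁻¹·A⁻¹ = kg·m²·s⁻³·A⁻¹  ← same
  C. kg·m²·s⁻³·A⁻²
  D. [kg·m·s⁻²] / [s·A] = kg·m·s⁻³·A⁻¹
Only B. matches kg·m²·s⁻³·A⁻¹.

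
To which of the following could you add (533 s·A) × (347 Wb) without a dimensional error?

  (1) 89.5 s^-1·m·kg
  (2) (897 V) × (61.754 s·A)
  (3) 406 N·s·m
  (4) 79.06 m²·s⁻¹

(3)

Reference: [s·A] · [kg·m²·s⁻²·A⁻¹] = kg·m²·s⁻¹.
Each option:
  (1) kg·m·s⁻¹
  (2) [kg·m²·s⁻³·A⁻¹] · [s·A] = kg·m²·s⁻²
  (3) N·m·s = kg·m·s⁻²·m·s = kg·m²·s⁻¹  ← same
  (4) m²·s⁻¹
Only (3) matches kg·m²·s⁻¹.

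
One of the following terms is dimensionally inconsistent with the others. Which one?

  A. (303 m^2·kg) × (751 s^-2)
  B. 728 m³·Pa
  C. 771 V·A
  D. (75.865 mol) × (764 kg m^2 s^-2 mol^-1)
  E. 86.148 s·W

C.

Dimensions:
  A. [kg·m²] · [s⁻²] = kg·m²·s⁻²
  B. Pa·m³ = N·m⁻²·m³ = kg·m²·s⁻²
  C. V·A = J·C⁻¹·A = kg·m²·s⁻³
  D. [mol] · [kg·m²·s⁻²·mol⁻¹] = kg·m²·s⁻²
  E. W·s = J·s⁻¹·s = kg·m²·s⁻²
All reduce to kg·m²·s⁻² except C., which is kg·m²·s⁻³.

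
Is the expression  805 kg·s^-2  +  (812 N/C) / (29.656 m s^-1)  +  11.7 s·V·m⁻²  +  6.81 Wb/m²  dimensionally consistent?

Work out the base dimensions of each:
  805 kg·s^-2:  kg·s⁻²
  (812 N/C) / (29.656 m s^-1):  [kg·m·s⁻³·A⁻¹] / [m·s⁻¹] = kg·s⁻²·A⁻¹
  11.7 s·V·m⁻²:  V·s·m⁻² = J·C⁻¹·s·m⁻² = kg·s⁻²·A⁻¹
  6.81 Wb/m²:  Wb·m⁻² = V·s·m⁻² = kg·s⁻²·A⁻¹
The terms do not share a single dimension (kg·s⁻² vs kg·s⁻²·A⁻¹).

No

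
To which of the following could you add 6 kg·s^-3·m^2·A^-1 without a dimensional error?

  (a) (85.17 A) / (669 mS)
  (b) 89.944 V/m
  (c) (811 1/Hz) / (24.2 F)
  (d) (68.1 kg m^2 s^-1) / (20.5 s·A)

Reference: kg·m²·s⁻³·A⁻¹.
Each option:
  (a) [A] / [kg⁻¹·m⁻²·s³·A²] = kg·m²·s⁻³·A⁻¹  ← same
  (b) V·m⁻¹ = J·C⁻¹·m⁻¹ = kg·m·s⁻³·A⁻¹
  (c) [s] / [kg⁻¹·m⁻²·s⁴·A²] = kg·m²·s⁻³·A⁻²
  (d) [kg·m²·s⁻¹] / [s·A] = kg·m²·s⁻²·A⁻¹
Only (a) matches kg·m²·s⁻³·A⁻¹.

(a)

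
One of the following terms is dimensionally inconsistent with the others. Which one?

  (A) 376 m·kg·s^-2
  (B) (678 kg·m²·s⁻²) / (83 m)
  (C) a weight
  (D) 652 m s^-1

(D)

Dimensions:
  (A) kg·m·s⁻²
  (B) [kg·m²·s⁻²] / [m] = kg·m·s⁻²
  (C) [weight] = kg·m·s⁻²
  (D) m·s⁻¹
All reduce to kg·m·s⁻² except (D), which is m·s⁻¹.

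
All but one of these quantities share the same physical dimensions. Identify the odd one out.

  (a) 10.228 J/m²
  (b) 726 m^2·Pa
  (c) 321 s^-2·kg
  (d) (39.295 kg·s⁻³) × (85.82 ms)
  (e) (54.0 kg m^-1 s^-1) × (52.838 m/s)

In SI base units:
  (a) J·m⁻² = N·m·m⁻² = kg·s⁻²
  (b) Pa·m² = N·m⁻²·m² = kg·m·s⁻²
  (c) kg·s⁻²
  (d) [kg·s⁻³] · [s] = kg·s⁻²
  (e) [kg·m⁻¹·s⁻¹] · [m·s⁻¹] = kg·s⁻²
All reduce to kg·s⁻² except (b), which is kg·m·s⁻².

(b)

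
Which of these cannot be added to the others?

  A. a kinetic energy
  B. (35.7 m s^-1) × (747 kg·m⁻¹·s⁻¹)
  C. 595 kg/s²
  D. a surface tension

Expand each in SI base units:
  A. [kinetic energy] = kg·m²·s⁻²
  B. [m·s⁻¹] · [kg·m⁻¹·s⁻¹] = kg·s⁻²
  C. kg·s⁻²
  D. [surface tension] = kg·s⁻²
All reduce to kg·s⁻² except A., which is kg·m²·s⁻².

A.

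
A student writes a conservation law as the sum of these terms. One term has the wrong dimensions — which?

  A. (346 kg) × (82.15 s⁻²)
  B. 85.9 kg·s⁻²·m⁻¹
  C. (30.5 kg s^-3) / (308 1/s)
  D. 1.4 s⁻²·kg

In SI base units:
  A. [kg] · [s⁻²] = kg·s⁻²
  B. kg·m⁻¹·s⁻²
  C. [kg·s⁻³] / [s⁻¹] = kg·s⁻²
  D. kg·s⁻²
All reduce to kg·s⁻² except B., which is kg·m⁻¹·s⁻².

B.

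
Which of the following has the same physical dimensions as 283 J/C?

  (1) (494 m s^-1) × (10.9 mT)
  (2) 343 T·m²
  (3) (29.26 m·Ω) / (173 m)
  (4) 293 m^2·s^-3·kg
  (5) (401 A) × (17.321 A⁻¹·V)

(5)

Reference: J·C⁻¹ = N·m·(s·A)⁻¹ = kg·m²·s⁻³·A⁻¹.
Each option:
  (1) [m·s⁻¹] · [kg·s⁻²·A⁻¹] = kg·m·s⁻³·A⁻¹
  (2) T·m² = Wb·m⁻²·m² = kg·m²·s⁻²·A⁻¹
  (3) [kg·m³·s⁻³·A⁻²] / [m] = kg·m²·s⁻³·A⁻²
  (4) kg·m²·s⁻³
  (5) [A] · [kg·m²·s⁻³·A⁻²] = kg·m²·s⁻³·A⁻¹  ← same
Only (5) matches kg·m²·s⁻³·A⁻¹.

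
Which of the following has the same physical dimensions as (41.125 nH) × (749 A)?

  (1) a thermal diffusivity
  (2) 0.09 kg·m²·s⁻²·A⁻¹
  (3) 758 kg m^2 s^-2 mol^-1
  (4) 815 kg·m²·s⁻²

Reference: [kg·m²·s⁻²·A⁻²] · [A] = kg·m²·s⁻²·A⁻¹.
Each option:
  (1) [thermal diffusivity] = m²·s⁻¹
  (2) kg·m²·s⁻²·A⁻¹  ← same
  (3) kg·m²·s⁻²·mol⁻¹
  (4) kg·m²·s⁻²
Only (2) matches kg·m²·s⁻²·A⁻¹.

(2)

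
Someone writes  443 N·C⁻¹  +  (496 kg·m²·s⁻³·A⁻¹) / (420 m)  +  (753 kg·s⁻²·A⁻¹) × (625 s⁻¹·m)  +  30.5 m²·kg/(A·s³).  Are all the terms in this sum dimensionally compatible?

No

Dimensions:
  443 N·C⁻¹:  N·C⁻¹ = kg·m·s⁻²·(s·A)⁻¹ = kg·m·s⁻³·A⁻¹
  (496 kg·m²·s⁻³·A⁻¹) / (420 m):  [kg·m²·s⁻³·A⁻¹] / [m] = kg·m·s⁻³·A⁻¹
  (753 kg·s⁻²·A⁻¹) × (625 s⁻¹·m):  [kg·s⁻²·A⁻¹] · [m·s⁻¹] = kg·m·s⁻³·A⁻¹
  30.5 m²·kg/(A·s³):  kg·m²·s⁻³·A⁻¹
The terms do not share a single dimension (kg·m²·s⁻³·A⁻¹ vs kg·m·s⁻³·A⁻¹).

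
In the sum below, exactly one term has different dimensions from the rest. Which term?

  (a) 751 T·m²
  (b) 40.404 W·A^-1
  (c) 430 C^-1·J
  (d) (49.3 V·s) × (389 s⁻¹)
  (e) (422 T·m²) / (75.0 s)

Expand each in SI base units:
  (a) T·m² = Wb·m⁻²·m² = kg·m²·s⁻²·A⁻¹
  (b) W·A⁻¹ = J·s⁻¹·A⁻¹ = kg·m²·s⁻³·A⁻¹
  (c) J·C⁻¹ = N·m·(s·A)⁻¹ = kg·m²·s⁻³·A⁻¹
  (d) [kg·m²·s⁻²·A⁻¹] · [s⁻¹] = kg·m²·s⁻³·A⁻¹
  (e) [kg·m²·s⁻²·A⁻¹] / [s] = kg·m²·s⁻³·A⁻¹
All reduce to kg·m²·s⁻³·A⁻¹ except (a), which is kg·m²·s⁻²·A⁻¹.

(a)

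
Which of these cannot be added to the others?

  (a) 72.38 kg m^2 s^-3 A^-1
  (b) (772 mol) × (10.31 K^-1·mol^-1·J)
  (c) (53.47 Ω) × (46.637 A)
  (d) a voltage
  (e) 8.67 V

(b)

In SI base units:
  (a) kg·m²·s⁻³·A⁻¹
  (b) [mol] · [kg·m²·s⁻²·K⁻¹·mol⁻¹] = kg·m²·s⁻²·K⁻¹
  (c) [kg·m²·s⁻³·A⁻²] · [A] = kg·m²·s⁻³·A⁻¹
  (d) [voltage] = kg·m²·s⁻³·A⁻¹
  (e) V = J·C⁻¹ = kg·m²·s⁻³·A⁻¹
All reduce to kg·m²·s⁻³·A⁻¹ except (b), which is kg·m²·s⁻²·K⁻¹.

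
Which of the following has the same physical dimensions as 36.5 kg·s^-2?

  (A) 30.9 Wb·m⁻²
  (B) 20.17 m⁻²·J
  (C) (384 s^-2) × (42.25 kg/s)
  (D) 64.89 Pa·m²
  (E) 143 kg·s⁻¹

(B)

Reference: kg·s⁻².
Each option:
  (A) Wb·m⁻² = V·s·m⁻² = kg·s⁻²·A⁻¹
  (B) J·m⁻² = N·m·m⁻² = kg·s⁻²  ← same
  (C) [s⁻²] · [kg·s⁻¹] = kg·s⁻³
  (D) Pa·m² = N·m⁻²·m² = kg·m·s⁻²
  (E) kg·s⁻¹
Only (B) matches kg·s⁻².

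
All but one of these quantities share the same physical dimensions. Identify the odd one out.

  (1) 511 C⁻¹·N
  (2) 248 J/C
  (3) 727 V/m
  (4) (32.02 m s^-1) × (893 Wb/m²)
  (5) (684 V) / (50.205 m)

Work out the base dimensions of each:
  (1) N·C⁻¹ = kg·m·s⁻²·(s·A)⁻¹ = kg·m·s⁻³·A⁻¹
  (2) J·C⁻¹ = N·m·(s·A)⁻¹ = kg·m²·s⁻³·A⁻¹
  (3) V·m⁻¹ = J·C⁻¹·m⁻¹ = kg·m·s⁻³·A⁻¹
  (4) [m·s⁻¹] · [kg·s⁻²·A⁻¹] = kg·m·s⁻³·A⁻¹
  (5) [kg·m²·s⁻³·A⁻¹] / [m] = kg·m·s⁻³·A⁻¹
All reduce to kg·m·s⁻³·A⁻¹ except (2), which is kg·m²·s⁻³·A⁻¹.

(2)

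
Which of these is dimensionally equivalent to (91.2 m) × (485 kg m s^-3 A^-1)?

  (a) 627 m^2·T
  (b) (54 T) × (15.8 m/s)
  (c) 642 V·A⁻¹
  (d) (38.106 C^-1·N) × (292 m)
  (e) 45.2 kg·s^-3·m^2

Reference: [m] · [kg·m·s⁻³·A⁻¹] = kg·m²·s⁻³·A⁻¹.
Each option:
  (a) T·m² = Wb·m⁻²·m² = kg·m²·s⁻²·A⁻¹
  (b) [kg·s⁻²·A⁻¹] · [m·s⁻¹] = kg·m·s⁻³·A⁻¹
  (c) V·A⁻¹ = J·C⁻¹·A⁻¹ = kg·m²·s⁻³·A⁻²
  (d) [kg·m·s⁻³·A⁻¹] · [m] = kg·m²·s⁻³·A⁻¹  ← same
  (e) kg·m²·s⁻³
Only (d) matches kg·m²·s⁻³·A⁻¹.

(d)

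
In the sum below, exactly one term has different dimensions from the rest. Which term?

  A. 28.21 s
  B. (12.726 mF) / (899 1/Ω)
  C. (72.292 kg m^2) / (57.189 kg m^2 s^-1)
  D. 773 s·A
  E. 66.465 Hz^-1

Reduce each to base SI dimensions:
  A. s
  B. [kg⁻¹·m⁻²·s⁴·A²] / [kg⁻¹·m⁻²·s³·A²] = s
  C. [kg·m²] / [kg·m²·s⁻¹] = s
  D. A·s = s·A
  E. Hz⁻¹ = (s⁻¹)⁻¹ = s
All reduce to s except D., which is s·A.

D.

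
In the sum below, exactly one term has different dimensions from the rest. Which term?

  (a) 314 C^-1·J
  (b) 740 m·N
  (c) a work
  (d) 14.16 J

(a)

Expand each in SI base units:
  (a) J·C⁻¹ = N·m·(s·A)⁻¹ = kg·m²·s⁻³·A⁻¹
  (b) N·m = kg·m·s⁻²·m = kg·m²·s⁻²
  (c) [work] = kg·m²·s⁻²
  (d) J = N·m = kg·m²·s⁻²
All reduce to kg·m²·s⁻² except (a), which is kg·m²·s⁻³·A⁻¹.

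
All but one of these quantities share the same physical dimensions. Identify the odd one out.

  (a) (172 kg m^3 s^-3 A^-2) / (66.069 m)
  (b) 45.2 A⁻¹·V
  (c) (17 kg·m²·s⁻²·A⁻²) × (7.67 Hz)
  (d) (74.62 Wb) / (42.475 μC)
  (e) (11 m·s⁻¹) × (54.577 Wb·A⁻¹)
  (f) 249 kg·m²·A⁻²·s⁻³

(e)

Dimensions:
  (a) [kg·m³·s⁻³·A⁻²] / [m] = kg·m²·s⁻³·A⁻²
  (b) V·A⁻¹ = J·C⁻¹·A⁻¹ = kg·m²·s⁻³·A⁻²
  (c) [kg·m²·s⁻²·A⁻²] · [s⁻¹] = kg·m²·s⁻³·A⁻²
  (d) [kg·m²·s⁻²·A⁻¹] / [s·A] = kg·m²·s⁻³·A⁻²
  (e) [m·s⁻¹] · [kg·m²·s⁻²·A⁻²] = kg·m³·s⁻³·A⁻²
  (f) kg·m²·s⁻³·A⁻²
All reduce to kg·m²·s⁻³·A⁻² except (e), which is kg·m³·s⁻³·A⁻².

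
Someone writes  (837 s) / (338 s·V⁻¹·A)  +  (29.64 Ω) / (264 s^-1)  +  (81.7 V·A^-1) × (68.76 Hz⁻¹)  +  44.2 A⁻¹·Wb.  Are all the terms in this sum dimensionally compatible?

No

In SI base units:
  (837 s) / (338 s·V⁻¹·A):  [s] / [kg⁻¹·m⁻²·s⁴·A²] = kg·m²·s⁻³·A⁻²
  (29.64 Ω) / (264 s^-1):  [kg·m²·s⁻³·A⁻²] / [s⁻¹] = kg·m²·s⁻²·A⁻²
  (81.7 V·A^-1) × (68.76 Hz⁻¹):  [kg·m²·s⁻³·A⁻²] · [s] = kg·m²·s⁻²·A⁻²
  44.2 A⁻¹·Wb:  Wb·A⁻¹ = V·s·A⁻¹ = kg·m²·s⁻²·A⁻²
The terms do not share a single dimension (kg·m²·s⁻²·A⁻² vs kg·m²·s⁻³·A⁻²).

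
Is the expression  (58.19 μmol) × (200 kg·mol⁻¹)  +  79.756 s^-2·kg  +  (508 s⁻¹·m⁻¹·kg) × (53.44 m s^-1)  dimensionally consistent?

Dimensions:
  (58.19 μmol) × (200 kg·mol⁻¹):  [mol] · [kg·mol⁻¹] = kg
  79.756 s^-2·kg:  kg·s⁻²
  (508 s⁻¹·m⁻¹·kg) × (53.44 m s^-1):  [kg·m⁻¹·s⁻¹] · [m·s⁻¹] = kg·s⁻²
The terms do not share a single dimension (kg vs kg·s⁻²).

No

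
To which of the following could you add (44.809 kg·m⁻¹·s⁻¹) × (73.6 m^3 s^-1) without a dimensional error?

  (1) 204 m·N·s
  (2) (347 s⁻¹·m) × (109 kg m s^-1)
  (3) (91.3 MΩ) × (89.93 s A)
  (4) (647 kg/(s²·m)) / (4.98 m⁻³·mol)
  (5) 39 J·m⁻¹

(2)

Reference: [kg·m⁻¹·s⁻¹] · [m³·s⁻¹] = kg·m²·s⁻².
Each option:
  (1) N·m·s = kg·m·s⁻²·m·s = kg·m²·s⁻¹
  (2) [m·s⁻¹] · [kg·m·s⁻¹] = kg·m²·s⁻²  ← same
  (3) [kg·m²·s⁻³·A⁻²] · [s·A] = kg·m²·s⁻²·A⁻¹
  (4) [kg·m⁻¹·s⁻²] / [m⁻³·mol] = kg·m²·s⁻²·mol⁻¹
  (5) J·m⁻¹ = N·m·m⁻¹ = kg·m·s⁻²
Only (2) matches kg·m²·s⁻².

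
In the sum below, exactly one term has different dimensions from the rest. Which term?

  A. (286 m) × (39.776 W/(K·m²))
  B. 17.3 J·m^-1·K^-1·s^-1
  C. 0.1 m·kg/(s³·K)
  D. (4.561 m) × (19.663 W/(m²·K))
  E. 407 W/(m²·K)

In SI base units:
  A. [m] · [kg·s⁻³·K⁻¹] = kg·m·s⁻³·K⁻¹
  B. J·s⁻¹·m⁻¹·K⁻¹ = N·m·s⁻¹·m⁻¹·K⁻¹ = kg·m·s⁻³·K⁻¹
  C. kg·m·s⁻³·K⁻¹
  D. [m] · [kg·s⁻³·K⁻¹] = kg·m·s⁻³·K⁻¹
  E. W·m⁻²·K⁻¹ = J·s⁻¹·m⁻²·K⁻¹ = kg·s⁻³·K⁻¹
All reduce to kg·m·s⁻³·K⁻¹ except E., which is kg·s⁻³·K⁻¹.

E.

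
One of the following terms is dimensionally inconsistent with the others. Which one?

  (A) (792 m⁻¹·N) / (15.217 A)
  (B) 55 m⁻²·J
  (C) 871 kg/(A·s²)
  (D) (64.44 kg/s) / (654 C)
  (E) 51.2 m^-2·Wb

(B)

Expand each in SI base units:
  (A) [kg·s⁻²] / [A] = kg·s⁻²·A⁻¹
  (B) J·m⁻² = N·m·m⁻² = kg·s⁻²
  (C) kg·s⁻²·A⁻¹
  (D) [kg·s⁻¹] / [s·A] = kg·s⁻²·A⁻¹
  (E) Wb·m⁻² = V·s·m⁻² = kg·s⁻²·A⁻¹
All reduce to kg·s⁻²·A⁻¹ except (B), which is kg·s⁻².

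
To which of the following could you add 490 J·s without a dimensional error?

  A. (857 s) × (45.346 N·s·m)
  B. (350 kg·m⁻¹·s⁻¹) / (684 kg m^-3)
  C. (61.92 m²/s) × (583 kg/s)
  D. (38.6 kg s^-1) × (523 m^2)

Reference: J·s = N·m·s = kg·m²·s⁻¹.
Each option:
  A. [s] · [kg·m²·s⁻¹] = kg·m²
  B. [kg·m⁻¹·s⁻¹] / [kg·m⁻³] = m²·s⁻¹
  C. [m²·s⁻¹] · [kg·s⁻¹] = kg·m²·s⁻²
  D. [kg·s⁻¹] · [m²] = kg·m²·s⁻¹  ← same
Only D. matches kg·m²·s⁻¹.

D.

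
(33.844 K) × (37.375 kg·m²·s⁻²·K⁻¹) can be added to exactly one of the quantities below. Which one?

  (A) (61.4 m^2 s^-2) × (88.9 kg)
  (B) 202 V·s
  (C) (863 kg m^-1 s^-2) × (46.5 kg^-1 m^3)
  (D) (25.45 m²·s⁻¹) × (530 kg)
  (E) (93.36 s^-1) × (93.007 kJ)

(A)

Reference: [K] · [kg·m²·s⁻²·K⁻¹] = kg·m²·s⁻².
Each option:
  (A) [m²·s⁻²] · [kg] = kg·m²·s⁻²  ← same
  (B) V·s = J·C⁻¹·s = kg·m²·s⁻²·A⁻¹
  (C) [kg·m⁻¹·s⁻²] · [kg⁻¹·m³] = m²·s⁻²
  (D) [m²·s⁻¹] · [kg] = kg·m²·s⁻¹
  (E) [s⁻¹] · [kg·m²·s⁻²] = kg·m²·s⁻³
Only (A) matches kg·m²·s⁻².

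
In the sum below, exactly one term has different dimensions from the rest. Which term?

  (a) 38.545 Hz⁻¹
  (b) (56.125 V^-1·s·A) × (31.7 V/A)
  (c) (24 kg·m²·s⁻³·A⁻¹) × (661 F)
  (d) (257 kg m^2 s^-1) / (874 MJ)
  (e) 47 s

(c)

Expand each in SI base units:
  (a) Hz⁻¹ = (s⁻¹)⁻¹ = s
  (b) [kg⁻¹·m⁻²·s⁴·A²] · [kg·m²·s⁻³·A⁻²] = s
  (c) [kg·m²·s⁻³·A⁻¹] · [kg⁻¹·m⁻²·s⁴·A²] = s·A
  (d) [kg·m²·s⁻¹] / [kg·m²·s⁻²] = s
  (e) s
All reduce to s except (c), which is s·A.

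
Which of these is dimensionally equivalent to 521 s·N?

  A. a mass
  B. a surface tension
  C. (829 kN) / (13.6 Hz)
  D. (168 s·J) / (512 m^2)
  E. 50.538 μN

Reference: N·s = kg·m·s⁻²·s = kg·m·s⁻¹.
Each option:
  A. [mass] = kg
  B. [surface tension] = kg·s⁻²
  C. [kg·m·s⁻²] / [s⁻¹] = kg·m·s⁻¹  ← same
  D. [kg·m²·s⁻¹] / [m²] = kg·s⁻¹
  E. N = kg·m·s⁻²
Only C. matches kg·m·s⁻¹.

C.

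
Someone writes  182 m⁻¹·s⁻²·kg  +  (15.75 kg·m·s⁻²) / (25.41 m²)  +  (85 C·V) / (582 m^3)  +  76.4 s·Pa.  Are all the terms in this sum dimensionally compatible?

Work out the base dimensions of each:
  182 m⁻¹·s⁻²·kg:  kg·m⁻¹·s⁻²
  (15.75 kg·m·s⁻²) / (25.41 m²):  [kg·m·s⁻²] / [m²] = kg·m⁻¹·s⁻²
  (85 C·V) / (582 m^3):  [kg·m²·s⁻²] / [m³] = kg·m⁻¹·s⁻²
  76.4 s·Pa:  Pa·s = N·m⁻²·s = kg·m⁻¹·s⁻¹
The terms do not share a single dimension (kg·m⁻¹·s⁻² vs kg·m⁻¹·s⁻¹).

No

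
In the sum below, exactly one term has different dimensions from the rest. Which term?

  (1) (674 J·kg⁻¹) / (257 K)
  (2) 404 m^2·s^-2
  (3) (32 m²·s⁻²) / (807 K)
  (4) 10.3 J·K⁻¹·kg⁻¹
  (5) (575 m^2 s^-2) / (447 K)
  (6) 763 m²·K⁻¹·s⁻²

(2)

Work out the base dimensions of each:
  (1) [m²·s⁻²] / [K] = m²·s⁻²·K⁻¹
  (2) m²·s⁻²
  (3) [m²·s⁻²] / [K] = m²·s⁻²·K⁻¹
  (4) J·kg⁻¹·K⁻¹ = N·m·kg⁻¹·K⁻¹ = m²·s⁻²·K⁻¹
  (5) [m²·s⁻²] / [K] = m²·s⁻²·K⁻¹
  (6) m²·s⁻²·K⁻¹
All reduce to m²·s⁻²·K⁻¹ except (2), which is m²·s⁻².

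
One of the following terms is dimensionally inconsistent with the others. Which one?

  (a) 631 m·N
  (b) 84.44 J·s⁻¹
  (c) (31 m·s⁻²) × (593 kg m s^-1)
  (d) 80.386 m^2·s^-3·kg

In SI base units:
  (a) N·m = kg·m·s⁻²·m = kg·m²·s⁻²
  (b) J·s⁻¹ = N·m·s⁻¹ = kg·m²·s⁻³
  (c) [m·s⁻²] · [kg·m·s⁻¹] = kg·m²·s⁻³
  (d) kg·m²·s⁻³
All reduce to kg·m²·s⁻³ except (a), which is kg·m²·s⁻².

(a)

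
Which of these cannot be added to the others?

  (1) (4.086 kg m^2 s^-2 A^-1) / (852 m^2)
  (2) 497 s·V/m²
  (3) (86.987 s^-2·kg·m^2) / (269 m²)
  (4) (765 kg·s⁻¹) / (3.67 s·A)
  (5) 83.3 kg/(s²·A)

(3)

In SI base units:
  (1) [kg·m²·s⁻²·A⁻¹] / [m²] = kg·s⁻²·A⁻¹
  (2) V·s·m⁻² = J·C⁻¹·s·m⁻² = kg·s⁻²·A⁻¹
  (3) [kg·m²·s⁻²] / [m²] = kg·s⁻²
  (4) [kg·s⁻¹] / [s·A] = kg·s⁻²·A⁻¹
  (5) kg·s⁻²·A⁻¹
All reduce to kg·s⁻²·A⁻¹ except (3), which is kg·s⁻².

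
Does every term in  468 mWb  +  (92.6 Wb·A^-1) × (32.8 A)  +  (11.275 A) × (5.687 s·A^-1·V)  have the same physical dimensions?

Yes

In SI base units:
  468 mWb:  Wb = V·s = kg·m²·s⁻²·A⁻¹
  (92.6 Wb·A^-1) × (32.8 A):  [kg·m²·s⁻²·A⁻²] · [A] = kg·m²·s⁻²·A⁻¹
  (11.275 A) × (5.687 s·A^-1·V):  [A] · [kg·m²·s⁻²·A⁻²] = kg·m²·s⁻²·A⁻¹
Every term reduces to kg·m²·s⁻²·A⁻¹.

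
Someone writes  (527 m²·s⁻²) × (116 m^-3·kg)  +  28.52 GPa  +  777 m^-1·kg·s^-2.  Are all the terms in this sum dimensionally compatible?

Yes

Work out the base dimensions of each:
  (527 m²·s⁻²) × (116 m^-3·kg):  [m²·s⁻²] · [kg·m⁻³] = kg·m⁻¹·s⁻²
  28.52 GPa:  Pa = N·m⁻² = kg·m⁻¹·s⁻²
  777 m^-1·kg·s^-2:  kg·m⁻¹·s⁻²
Every term reduces to kg·m⁻¹·s⁻².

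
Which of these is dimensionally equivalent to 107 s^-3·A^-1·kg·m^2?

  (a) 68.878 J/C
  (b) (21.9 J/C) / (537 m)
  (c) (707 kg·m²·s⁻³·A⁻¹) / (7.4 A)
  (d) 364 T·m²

Reference: kg·m²·s⁻³·A⁻¹.
Each option:
  (a) J·C⁻¹ = N·m·(s·A)⁻¹ = kg·m²·s⁻³·A⁻¹  ← same
  (b) [kg·m²·s⁻³·A⁻¹] / [m] = kg·m·s⁻³·A⁻¹
  (c) [kg·m²·s⁻³·A⁻¹] / [A] = kg·m²·s⁻³·A⁻²
  (d) T·m² = Wb·m⁻²·m² = kg·m²·s⁻²·A⁻¹
Only (a) matches kg·m²·s⁻³·A⁻¹.

(a)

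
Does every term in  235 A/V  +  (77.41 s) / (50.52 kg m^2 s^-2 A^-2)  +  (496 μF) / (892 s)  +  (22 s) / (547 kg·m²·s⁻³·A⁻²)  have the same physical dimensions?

No

In SI base units:
  235 A/V:  A·V⁻¹ = A·(J·C⁻¹)⁻¹ = kg⁻¹·m⁻²·s³·A²
  (77.41 s) / (50.52 kg m^2 s^-2 A^-2):  [s] / [kg·m²·s⁻²·A⁻²] = kg⁻¹·m⁻²·s³·A²
  (496 μF) / (892 s):  [kg⁻¹·m⁻²·s⁴·A²] / [s] = kg⁻¹·m⁻²·s³·A²
  (22 s) / (547 kg·m²·s⁻³·A⁻²):  [s] / [kg·m²·s⁻³·A⁻²] = kg⁻¹·m⁻²·s⁴·A²
The terms do not share a single dimension (kg⁻¹·m⁻²·s³·A² vs kg⁻¹·m⁻²·s⁴·A²).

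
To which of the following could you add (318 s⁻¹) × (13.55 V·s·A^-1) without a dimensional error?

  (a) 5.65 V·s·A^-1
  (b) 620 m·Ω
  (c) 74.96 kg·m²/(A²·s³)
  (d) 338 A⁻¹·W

Reference: [s⁻¹] · [kg·m²·s⁻²·A⁻²] = kg·m²·s⁻³·A⁻².
Each option:
  (a) V·s·A⁻¹ = J·C⁻¹·s·A⁻¹ = kg·m²·s⁻²·A⁻²
  (b) Ω·m = V·A⁻¹·m = kg·m³·s⁻³·A⁻²
  (c) kg·m²·s⁻³·A⁻²  ← same
  (d) W·A⁻¹ = J·s⁻¹·A⁻¹ = kg·m²·s⁻³·A⁻¹
Only (c) matches kg·m²·s⁻³·A⁻².

(c)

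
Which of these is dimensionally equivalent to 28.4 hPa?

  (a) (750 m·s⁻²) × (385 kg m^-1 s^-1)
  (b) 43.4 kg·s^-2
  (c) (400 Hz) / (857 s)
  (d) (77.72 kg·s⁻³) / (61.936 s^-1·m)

Reference: Pa = N·m⁻² = kg·m⁻¹·s⁻².
Each option:
  (a) [m·s⁻²] · [kg·m⁻¹·s⁻¹] = kg·s⁻³
  (b) kg·s⁻²
  (c) [s⁻¹] / [s] = s⁻²
  (d) [kg·s⁻³] / [m·s⁻¹] = kg·m⁻¹·s⁻²  ← same
Only (d) matches kg·m⁻¹·s⁻².

(d)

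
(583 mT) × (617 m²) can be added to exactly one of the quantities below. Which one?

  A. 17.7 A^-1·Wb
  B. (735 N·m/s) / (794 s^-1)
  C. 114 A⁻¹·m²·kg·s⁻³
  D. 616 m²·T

Reference: [kg·s⁻²·A⁻¹] · [m²] = kg·m²·s⁻²·A⁻¹.
Each option:
  A. Wb·A⁻¹ = V·s·A⁻¹ = kg·m²·s⁻²·A⁻²
  B. [kg·m²·s⁻³] / [s⁻¹] = kg·m²·s⁻²
  C. kg·m²·s⁻³·A⁻¹
  D. T·m² = Wb·m⁻²·m² = kg·m²·s⁻²·A⁻¹  ← same
Only D. matches kg·m²·s⁻²·A⁻¹.

D.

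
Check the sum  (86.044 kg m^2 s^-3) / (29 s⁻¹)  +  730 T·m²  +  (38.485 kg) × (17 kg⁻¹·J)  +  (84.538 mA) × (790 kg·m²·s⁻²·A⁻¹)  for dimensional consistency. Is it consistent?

Reduce each to base SI dimensions:
  (86.044 kg m^2 s^-3) / (29 s⁻¹):  [kg·m²·s⁻³] / [s⁻¹] = kg·m²·s⁻²
  730 T·m²:  T·m² = Wb·m⁻²·m² = kg·m²·s⁻²·A⁻¹
  (38.485 kg) × (17 kg⁻¹·J):  [kg] · [m²·s⁻²] = kg·m²·s⁻²
  (84.538 mA) × (790 kg·m²·s⁻²·A⁻¹):  [A] · [kg·m²·s⁻²·A⁻¹] = kg·m²·s⁻²
The terms do not share a single dimension (kg·m²·s⁻² vs kg·m²·s⁻²·A⁻¹).

No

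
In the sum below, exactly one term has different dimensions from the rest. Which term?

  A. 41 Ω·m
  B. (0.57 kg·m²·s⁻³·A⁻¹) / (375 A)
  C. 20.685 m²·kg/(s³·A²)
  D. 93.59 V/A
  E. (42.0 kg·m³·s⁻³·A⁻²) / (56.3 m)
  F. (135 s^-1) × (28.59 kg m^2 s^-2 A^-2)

Work out the base dimensions of each:
  A. Ω·m = V·A⁻¹·m = kg·m³·s⁻³·A⁻²
  B. [kg·m²·s⁻³·A⁻¹] / [A] = kg·m²·s⁻³·A⁻²
  C. kg·m²·s⁻³·A⁻²
  D. V·A⁻¹ = J·C⁻¹·A⁻¹ = kg·m²·s⁻³·A⁻²
  E. [kg·m³·s⁻³·A⁻²] / [m] = kg·m²·s⁻³·A⁻²
  F. [s⁻¹] · [kg·m²·s⁻²·A⁻²] = kg·m²·s⁻³·A⁻²
All reduce to kg·m²·s⁻³·A⁻² except A., which is kg·m³·s⁻³·A⁻².

A.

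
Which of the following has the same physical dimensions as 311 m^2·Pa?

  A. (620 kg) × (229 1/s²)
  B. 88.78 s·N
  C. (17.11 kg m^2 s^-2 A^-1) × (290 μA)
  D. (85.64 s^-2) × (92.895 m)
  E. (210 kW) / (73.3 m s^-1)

Reference: Pa·m² = N·m⁻²·m² = kg·m·s⁻².
Each option:
  A. [kg] · [s⁻²] = kg·s⁻²
  B. N·s = kg·m·s⁻²·s = kg·m·s⁻¹
  C. [kg·m²·s⁻²·A⁻¹] · [A] = kg·m²·s⁻²
  D. [s⁻²] · [m] = m·s⁻²
  E. [kg·m²·s⁻³] / [m·s⁻¹] = kg·m·s⁻²  ← same
Only E. matches kg·m·s⁻².

E.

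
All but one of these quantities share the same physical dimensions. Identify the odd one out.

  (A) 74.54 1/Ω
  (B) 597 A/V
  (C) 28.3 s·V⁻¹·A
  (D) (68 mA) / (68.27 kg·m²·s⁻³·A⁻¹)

In SI base units:
  (A) Ω⁻¹ = (V·A⁻¹)⁻¹ = kg⁻¹·m⁻²·s³·A²
  (B) A·V⁻¹ = A·(J·C⁻¹)⁻¹ = kg⁻¹·m⁻²·s³·A²
  (C) A·s·V⁻¹ = A·s·(J·C⁻¹)⁻¹ = kg⁻¹·m⁻²·s⁴·A²
  (D) [A] / [kg·m²·s⁻³·A⁻¹] = kg⁻¹·m⁻²·s³·A²
All reduce to kg⁻¹·m⁻²·s³·A² except (C), which is kg⁻¹·m⁻²·s⁴·A².

(C)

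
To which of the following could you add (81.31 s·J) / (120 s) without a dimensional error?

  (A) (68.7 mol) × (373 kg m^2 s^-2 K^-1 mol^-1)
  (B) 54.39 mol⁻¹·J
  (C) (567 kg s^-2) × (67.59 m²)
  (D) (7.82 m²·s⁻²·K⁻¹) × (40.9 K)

(C)

Reference: [kg·m²·s⁻¹] / [s] = kg·m²·s⁻².
Each option:
  (A) [mol] · [kg·m²·s⁻²·K⁻¹·mol⁻¹] = kg·m²·s⁻²·K⁻¹
  (B) J·mol⁻¹ = N·m·mol⁻¹ = kg·m²·s⁻²·mol⁻¹
  (C) [kg·s⁻²] · [m²] = kg·m²·s⁻²  ← same
  (D) [m²·s⁻²·K⁻¹] · [K] = m²·s⁻²
Only (C) matches kg·m²·s⁻².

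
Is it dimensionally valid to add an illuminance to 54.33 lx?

Yes

Reduce each to base SI dimensions:
  an illuminance:  [illuminance] = m⁻²·cd
  54.33 lx:  lx = lm·m⁻² = m⁻²·cd
Both are m⁻²·cd, so they have the same dimensions and can be added.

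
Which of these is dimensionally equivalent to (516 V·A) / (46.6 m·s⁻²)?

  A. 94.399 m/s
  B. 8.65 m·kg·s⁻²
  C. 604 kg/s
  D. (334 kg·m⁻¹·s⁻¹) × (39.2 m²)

D.

Reference: [kg·m²·s⁻³] / [m·s⁻²] = kg·m·s⁻¹.
Each option:
  A. m·s⁻¹
  B. kg·m·s⁻²
  C. kg·s⁻¹
  D. [kg·m⁻¹·s⁻¹] · [m²] = kg·m·s⁻¹  ← same
Only D. matches kg·m·s⁻¹.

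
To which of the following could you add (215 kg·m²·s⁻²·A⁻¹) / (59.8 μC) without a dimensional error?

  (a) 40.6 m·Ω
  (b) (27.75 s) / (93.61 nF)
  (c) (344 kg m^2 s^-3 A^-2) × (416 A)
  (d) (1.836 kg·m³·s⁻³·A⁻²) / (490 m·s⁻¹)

Reference: [kg·m²·s⁻²·A⁻¹] / [s·A] = kg·m²·s⁻³·A⁻².
Each option:
  (a) Ω·m = V·A⁻¹·m = kg·m³·s⁻³·A⁻²
  (b) [s] / [kg⁻¹·m⁻²·s⁴·A²] = kg·m²·s⁻³·A⁻²  ← same
  (c) [kg·m²·s⁻³·A⁻²] · [A] = kg·m²·s⁻³·A⁻¹
  (d) [kg·m³·s⁻³·A⁻²] / [m·s⁻¹] = kg·m²·s⁻²·A⁻²
Only (b) matches kg·m²·s⁻³·A⁻².

(b)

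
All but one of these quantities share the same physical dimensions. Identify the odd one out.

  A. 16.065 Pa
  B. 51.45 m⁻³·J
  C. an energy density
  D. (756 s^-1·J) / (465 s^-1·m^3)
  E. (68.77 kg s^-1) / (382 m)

E.

Dimensions:
  A. Pa = N·m⁻² = kg·m⁻¹·s⁻²
  B. J·m⁻³ = N·m·m⁻³ = kg·m⁻¹·s⁻²
  C. [energy density] = kg·m⁻¹·s⁻²
  D. [kg·m²·s⁻³] / [m³·s⁻¹] = kg·m⁻¹·s⁻²
  E. [kg·s⁻¹] / [m] = kg·m⁻¹·s⁻¹
All reduce to kg·m⁻¹·s⁻² except E., which is kg·m⁻¹·s⁻¹.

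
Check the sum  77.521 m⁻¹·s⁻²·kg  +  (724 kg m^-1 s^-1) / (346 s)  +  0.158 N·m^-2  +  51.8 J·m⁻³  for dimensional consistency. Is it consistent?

Yes

Expand each in SI base units:
  77.521 m⁻¹·s⁻²·kg:  kg·m⁻¹·s⁻²
  (724 kg m^-1 s^-1) / (346 s):  [kg·m⁻¹·s⁻¹] / [s] = kg·m⁻¹·s⁻²
  0.158 N·m^-2:  N·m⁻² = kg·m·s⁻²·m⁻² = kg·m⁻¹·s⁻²
  51.8 J·m⁻³:  J·m⁻³ = N·m·m⁻³ = kg·m⁻¹·s⁻²
Every term reduces to kg·m⁻¹·s⁻².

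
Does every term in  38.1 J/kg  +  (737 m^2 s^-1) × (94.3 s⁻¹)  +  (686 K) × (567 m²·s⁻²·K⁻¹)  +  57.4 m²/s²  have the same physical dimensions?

Expand each in SI base units:
  38.1 J/kg:  J·kg⁻¹ = N·m·kg⁻¹ = m²·s⁻²
  (737 m^2 s^-1) × (94.3 s⁻¹):  [m²·s⁻¹] · [s⁻¹] = m²·s⁻²
  (686 K) × (567 m²·s⁻²·K⁻¹):  [K] · [m²·s⁻²·K⁻¹] = m²·s⁻²
  57.4 m²/s²:  m²·s⁻²
Every term reduces to m²·s⁻².

Yes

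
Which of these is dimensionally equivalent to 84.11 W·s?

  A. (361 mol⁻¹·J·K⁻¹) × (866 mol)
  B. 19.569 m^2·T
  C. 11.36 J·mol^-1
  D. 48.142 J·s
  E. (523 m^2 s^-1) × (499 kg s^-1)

Reference: W·s = J·s⁻¹·s = kg·m²·s⁻².
Each option:
  A. [kg·m²·s⁻²·K⁻¹·mol⁻¹] · [mol] = kg·m²·s⁻²·K⁻¹
  B. T·m² = Wb·m⁻²·m² = kg·m²·s⁻²·A⁻¹
  C. J·mol⁻¹ = N·m·mol⁻¹ = kg·m²·s⁻²·mol⁻¹
  D. J·s = N·m·s = kg·m²·s⁻¹
  E. [m²·s⁻¹] · [kg·s⁻¹] = kg·m²·s⁻²  ← same
Only E. matches kg·m²·s⁻².

E.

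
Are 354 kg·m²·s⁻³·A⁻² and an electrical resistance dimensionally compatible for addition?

Dimensions:
  354 kg·m²·s⁻³·A⁻²:  kg·m²·s⁻³·A⁻²
  an electrical resistance:  [electrical resistance] = kg·m²·s⁻³·A⁻²
Both are kg·m²·s⁻³·A⁻², so they have the same dimensions and can be added.

Yes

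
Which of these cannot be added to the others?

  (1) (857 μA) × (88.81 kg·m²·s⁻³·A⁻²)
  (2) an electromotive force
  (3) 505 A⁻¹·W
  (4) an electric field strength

(4)

Reduce each to base SI dimensions:
  (1) [A] · [kg·m²·s⁻³·A⁻²] = kg·m²·s⁻³·A⁻¹
  (2) [electromotive force] = kg·m²·s⁻³·A⁻¹
  (3) W·A⁻¹ = J·s⁻¹·A⁻¹ = kg·m²·s⁻³·A⁻¹
  (4) [electric field strength] = kg·m·s⁻³·A⁻¹
All reduce to kg·m²·s⁻³·A⁻¹ except (4), which is kg·m·s⁻³·A⁻¹.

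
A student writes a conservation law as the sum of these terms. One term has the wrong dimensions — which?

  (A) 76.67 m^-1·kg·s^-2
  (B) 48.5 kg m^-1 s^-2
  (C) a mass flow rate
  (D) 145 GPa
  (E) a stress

(C)

Reduce each to base SI dimensions:
  (A) kg·m⁻¹·s⁻²
  (B) kg·m⁻¹·s⁻²
  (C) [mass flow rate] = kg·s⁻¹
  (D) Pa = N·m⁻² = kg·m⁻¹·s⁻²
  (E) [stress] = kg·m⁻¹·s⁻²
All reduce to kg·m⁻¹·s⁻² except (C), which is kg·s⁻¹.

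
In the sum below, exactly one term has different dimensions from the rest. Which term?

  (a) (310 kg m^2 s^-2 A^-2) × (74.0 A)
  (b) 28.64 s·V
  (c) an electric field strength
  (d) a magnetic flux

Expand each in SI base units:
  (a) [kg·m²·s⁻²·A⁻²] · [A] = kg·m²·s⁻²·A⁻¹
  (b) V·s = J·C⁻¹·s = kg·m²·s⁻²·A⁻¹
  (c) [electric field strength] = kg·m·s⁻³·A⁻¹
  (d) [magnetic flux] = kg·m²·s⁻²·A⁻¹
All reduce to kg·m²·s⁻²·A⁻¹ except (c), which is kg·m·s⁻³·A⁻¹.

(c)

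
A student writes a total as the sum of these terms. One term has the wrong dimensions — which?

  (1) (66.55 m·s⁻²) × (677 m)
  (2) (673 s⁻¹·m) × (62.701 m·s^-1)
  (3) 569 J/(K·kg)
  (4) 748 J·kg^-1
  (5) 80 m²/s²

(3)

Expand each in SI base units:
  (1) [m·s⁻²] · [m] = m²·s⁻²
  (2) [m·s⁻¹] · [m·s⁻¹] = m²·s⁻²
  (3) J·kg⁻¹·K⁻¹ = N·m·kg⁻¹·K⁻¹ = m²·s⁻²·K⁻¹
  (4) J·kg⁻¹ = N·m·kg⁻¹ = m²·s⁻²
  (5) m²·s⁻²
All reduce to m²·s⁻² except (3), which is m²·s⁻²·K⁻¹.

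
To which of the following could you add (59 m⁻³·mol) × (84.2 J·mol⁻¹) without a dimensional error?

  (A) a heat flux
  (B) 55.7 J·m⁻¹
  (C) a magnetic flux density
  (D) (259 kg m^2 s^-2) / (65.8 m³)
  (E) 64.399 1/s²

(D)

Reference: [m⁻³·mol] · [kg·m²·s⁻²·mol⁻¹] = kg·m⁻¹·s⁻².
Each option:
  (A) [heat flux] = kg·s⁻³
  (B) J·m⁻¹ = N·m·m⁻¹ = kg·m·s⁻²
  (C) [magnetic flux density] = kg·s⁻²·A⁻¹
  (D) [kg·m²·s⁻²] / [m³] = kg·m⁻¹·s⁻²  ← same
  (E) s⁻²
Only (D) matches kg·m⁻¹·s⁻².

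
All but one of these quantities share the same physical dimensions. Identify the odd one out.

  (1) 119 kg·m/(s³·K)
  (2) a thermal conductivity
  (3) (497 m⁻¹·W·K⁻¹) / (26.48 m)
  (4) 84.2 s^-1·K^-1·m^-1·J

Expand each in SI base units:
  (1) kg·m·s⁻³·K⁻¹
  (2) [thermal conductivity] = kg·m·s⁻³·K⁻¹
  (3) [kg·m·s⁻³·K⁻¹] / [m] = kg·s⁻³·K⁻¹
  (4) J·s⁻¹·m⁻¹·K⁻¹ = N·m·s⁻¹·m⁻¹·K⁻¹ = kg·m·s⁻³·K⁻¹
All reduce to kg·m·s⁻³·K⁻¹ except (3), which is kg·s⁻³·K⁻¹.

(3)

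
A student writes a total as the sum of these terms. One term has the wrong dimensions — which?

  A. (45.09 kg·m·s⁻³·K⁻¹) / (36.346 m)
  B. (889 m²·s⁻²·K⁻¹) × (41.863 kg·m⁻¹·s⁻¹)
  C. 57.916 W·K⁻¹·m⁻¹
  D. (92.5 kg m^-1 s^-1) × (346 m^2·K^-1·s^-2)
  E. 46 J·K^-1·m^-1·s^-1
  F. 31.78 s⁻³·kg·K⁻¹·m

A.

Work out the base dimensions of each:
  A. [kg·m·s⁻³·K⁻¹] / [m] = kg·s⁻³·K⁻¹
  B. [m²·s⁻²·K⁻¹] · [kg·m⁻¹·s⁻¹] = kg·m·s⁻³·K⁻¹
  C. W·m⁻¹·K⁻¹ = J·s⁻¹·m⁻¹·K⁻¹ = kg·m·s⁻³·K⁻¹
  D. [kg·m⁻¹·s⁻¹] · [m²·s⁻²·K⁻¹] = kg·m·s⁻³·K⁻¹
  E. J·s⁻¹·m⁻¹·K⁻¹ = N·m·s⁻¹·m⁻¹·K⁻¹ = kg·m·s⁻³·K⁻¹
  F. kg·m·s⁻³·K⁻¹
All reduce to kg·m·s⁻³·K⁻¹ except A., which is kg·s⁻³·K⁻¹.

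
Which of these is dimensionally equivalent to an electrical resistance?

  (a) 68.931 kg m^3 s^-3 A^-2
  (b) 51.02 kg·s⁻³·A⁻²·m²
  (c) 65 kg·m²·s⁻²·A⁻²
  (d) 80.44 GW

Reference: [electrical resistance] = kg·m²·s⁻³·A⁻².
Each option:
  (a) kg·m³·s⁻³·A⁻²
  (b) kg·m²·s⁻³·A⁻²  ← same
  (c) kg·m²·s⁻²·A⁻²
  (d) W = J·s⁻¹ = kg·m²·s⁻³
Only (b) matches kg·m²·s⁻³·A⁻².

(b)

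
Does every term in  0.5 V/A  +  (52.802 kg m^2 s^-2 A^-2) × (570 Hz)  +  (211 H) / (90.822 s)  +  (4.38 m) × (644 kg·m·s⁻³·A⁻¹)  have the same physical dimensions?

No

In SI base units:
  0.5 V/A:  V·A⁻¹ = J·C⁻¹·A⁻¹ = kg·m²·s⁻³·A⁻²
  (52.802 kg m^2 s^-2 A^-2) × (570 Hz):  [kg·m²·s⁻²·A⁻²] · [s⁻¹] = kg·m²·s⁻³·A⁻²
  (211 H) / (90.822 s):  [kg·m²·s⁻²·A⁻²] / [s] = kg·m²·s⁻³·A⁻²
  (4.38 m) × (644 kg·m·s⁻³·A⁻¹):  [m] · [kg·m·s⁻³·A⁻¹] = kg·m²·s⁻³·A⁻¹
The terms do not share a single dimension (kg·m²·s⁻³·A⁻² vs kg·m²·s⁻³·A⁻¹).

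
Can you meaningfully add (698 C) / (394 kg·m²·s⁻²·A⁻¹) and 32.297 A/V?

Dimensions:
  (698 C) / (394 kg·m²·s⁻²·A⁻¹):  [s·A] / [kg·m²·s⁻²·A⁻¹] = kg⁻¹·m⁻²·s³·A²
  32.297 A/V:  A·V⁻¹ = A·(J·C⁻¹)⁻¹ = kg⁻¹·m⁻²·s³·A²
Both are kg⁻¹·m⁻²·s³·A², so they have the same dimensions and can be added.

Yes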